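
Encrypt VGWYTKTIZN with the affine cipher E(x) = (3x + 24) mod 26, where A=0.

JQMSDCDWVL

V(21): 3·21+24=87≡9 → J
G(6): 3·6+24=42≡16 → Q
W(22): 3·22+24=90≡12 → M
Y(24): 3·24+24=96≡18 → S
T(19): 3·19+24=81≡3 → D
K(10): 3·10+24=54≡2 → C
T(19): 3·19+24=81≡3 → D
I(8): 3·8+24=48≡22 → W
Z(25): 3·25+24=99≡21 → V
N(13): 3·13+24=63≡11 → L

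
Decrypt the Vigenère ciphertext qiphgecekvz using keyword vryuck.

vrrneuhnmbx

Repeat the key across the ciphertext: vryuckvryuc
q(16)−v(21): -5≡21 → v
i(8)−r(17): -9≡17 → r
p(15)−y(24): -9≡17 → r
h(7)−u(20): -13≡13 → n
g(6)−c(2): 4 → e
e(4)−k(10): -6≡20 → u
c(2)−v(21): -19≡7 → h
e(4)−r(17): -13≡13 → n
k(10)−y(24): -14≡12 → m
v(21)−u(20): 1 → b
z(25)−c(2): 23 → x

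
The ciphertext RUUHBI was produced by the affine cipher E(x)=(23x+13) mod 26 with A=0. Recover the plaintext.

QPPCET

The inverse of 23 mod 26 is 17, since 23·17=391≡1. Apply D(y)=17·(y−13) mod 26:
R(17): 17·(17−13)=68≡16 → Q
U(20): 17·(20−13)=119≡15 → P
U(20): 17·(20−13)=119≡15 → P
H(7): 17·(7−13)=-102≡2 → C
B(1): 17·(1−13)=-204≡4 → E
I(8): 17·(8−13)=-85≡19 → T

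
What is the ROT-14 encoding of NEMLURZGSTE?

BSAZIFNUGHS

N(13): 13+14=27≡1 → B
E(4): 4+14=18 → S
M(12): 12+14=26≡0 → A
L(11): 11+14=25 → Z
U(20): 20+14=34≡8 → I
R(17): 17+14=31≡5 → F
Z(25): 25+14=39≡13 → N
G(6): 6+14=20 → U
S(18): 18+14=32≡6 → G
T(19): 19+14=33≡7 → H
E(4): 4+14=18 → S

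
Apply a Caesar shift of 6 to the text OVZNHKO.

O(14): 14+6=20 → U
V(21): 21+6=27≡1 → B
Z(25): 25+6=31≡5 → F
N(13): 13+6=19 → T
H(7): 7+6=13 → N
K(10): 10+6=16 → Q
O(14): 14+6=20 → U

UBFTNQU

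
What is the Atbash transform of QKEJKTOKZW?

JPVQPGLPAD

Q(16) → J(9)
K(10) → P(15)
E(4) → V(21)
J(9) → Q(16)
K(10) → P(15)
T(19) → G(6)
O(14) → L(11)
K(10) → P(15)
Z(25) → A(0)
W(22) → D(3)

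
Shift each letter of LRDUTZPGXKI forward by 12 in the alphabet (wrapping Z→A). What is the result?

L(11): 11+12=23 → X
R(17): 17+12=29≡3 → D
D(3): 3+12=15 → P
U(20): 20+12=32≡6 → G
T(19): 19+12=31≡5 → F
Z(25): 25+12=37≡11 → L
P(15): 15+12=27≡1 → B
G(6): 6+12=18 → S
X(23): 23+12=35≡9 → J
K(10): 10+12=22 → W
I(8): 8+12=20 → U

XDPGFLBSJWU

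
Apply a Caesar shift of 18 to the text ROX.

JGP

R(17): 17+18=35≡9 → J
O(14): 14+18=32≡6 → G
X(23): 23+18=41≡15 → P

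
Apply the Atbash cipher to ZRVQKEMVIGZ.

AIEJPVNERTA

Z(25) → A(0)
R(17) → I(8)
V(21) → E(4)
Q(16) → J(9)
K(10) → P(15)
E(4) → V(21)
M(12) → N(13)
V(21) → E(4)
I(8) → R(17)
G(6) → T(19)
Z(25) → A(0)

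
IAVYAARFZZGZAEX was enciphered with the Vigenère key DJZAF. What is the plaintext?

FRWYVXIGZUDQBES

Repeat the key across the ciphertext: DJZAFDJZAFDJZAF
I(8)−D(3): 5 → F
A(0)−J(9): -9≡17 → R
V(21)−Z(25): -4≡22 → W
Y(24)−A(0): 24 → Y
A(0)−F(5): -5≡21 → V
A(0)−D(3): -3≡23 → X
R(17)−J(9): 8 → I
F(5)−Z(25): -20≡6 → G
Z(25)−A(0): 25 → Z
Z(25)−F(5): 20 → U
G(6)−D(3): 3 → D
Z(25)−J(9): 16 → Q
A(0)−Z(25): -25≡1 → B
E(4)−A(0): 4 → E
X(23)−F(5): 18 → S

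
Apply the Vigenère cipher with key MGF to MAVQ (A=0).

YGAC

Repeat the key across the message: MGFM
M(12)+M(12): 24 → Y
A(0)+G(6): 6 → G
V(21)+F(5): 26≡0 → A
Q(16)+M(12): 28≡2 → C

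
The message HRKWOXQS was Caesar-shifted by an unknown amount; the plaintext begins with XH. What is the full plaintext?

XHAMENGI

From the crib: H(7)−X(23)=-16≡10, so the shift is 10.
Subtract 10 from each ciphertext letter:
H(7): 7−10=-3≡23 → X
R(17): 17−10=7 → H
K(10): 10−10=0 → A
W(22): 22−10=12 → M
O(14): 14−10=4 → E
X(23): 23−10=13 → N
Q(16): 16−10=6 → G
S(18): 18−10=8 → I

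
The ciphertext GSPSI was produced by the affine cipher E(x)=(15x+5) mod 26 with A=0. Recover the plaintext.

HNSNV

The inverse of 15 mod 26 is 7, since 15·7=105≡1. Apply D(y)=7·(y−5) mod 26:
G(6): 7·(6−5)=7 → H
S(18): 7·(18−5)=91≡13 → N
P(15): 7·(15−5)=70≡18 → S
S(18): 7·(18−5)=91≡13 → N
I(8): 7·(8−5)=21 → V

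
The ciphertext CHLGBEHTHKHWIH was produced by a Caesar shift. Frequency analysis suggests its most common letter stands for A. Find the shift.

7

The most frequent ciphertext letter is H (appears 5 times).
H is position 7; A is position 0.
Shift = 7.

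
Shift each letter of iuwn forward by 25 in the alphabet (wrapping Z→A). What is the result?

htvm

i(8): 8+25=33≡7 → h
u(20): 20+25=45≡19 → t
w(22): 22+25=47≡21 → v
n(13): 13+25=38≡12 → m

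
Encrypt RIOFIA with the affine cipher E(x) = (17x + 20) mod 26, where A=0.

XAYBAU

R(17): 17·17+20=309≡23 → X
I(8): 17·8+20=156≡0 → A
O(14): 17·14+20=258≡24 → Y
F(5): 17·5+20=105≡1 → B
I(8): 17·8+20=156≡0 → A
A(0): 17·0+20=20 → U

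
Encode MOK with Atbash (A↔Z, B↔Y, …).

NLP

M(12) → N(13)
O(14) → L(11)
K(10) → P(15)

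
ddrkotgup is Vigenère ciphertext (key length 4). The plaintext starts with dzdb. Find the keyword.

aeoj

Subtract each crib letter from the matching ciphertext letter (mod 26):
d(3)−d(3)=0 → a
d(3)−z(25)=-22≡4 → e
r(17)−d(3)=14 → o
k(10)−b(1)=9 → j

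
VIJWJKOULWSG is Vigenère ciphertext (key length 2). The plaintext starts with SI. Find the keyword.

DA

Subtract each crib letter from the matching ciphertext letter (mod 26):
V(21)−S(18)=3 → D
I(8)−I(8)=0 → A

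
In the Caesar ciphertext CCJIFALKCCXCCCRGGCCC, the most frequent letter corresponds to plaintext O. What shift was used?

The most frequent ciphertext letter is C (appears 10 times).
C is position 2; O is position 14.
Shift = -12≡14.

14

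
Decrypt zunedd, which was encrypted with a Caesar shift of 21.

ezsjii

z(25): 25−21=4 → e
u(20): 20−21=-1≡25 → z
n(13): 13−21=-8≡18 → s
e(4): 4−21=-17≡9 → j
d(3): 3−21=-18≡8 → i
d(3): 3−21=-18≡8 → i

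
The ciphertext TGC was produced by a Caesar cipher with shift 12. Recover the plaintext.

T(19): 19−12=7 → H
G(6): 6−12=-6≡20 → U
C(2): 2−12=-10≡16 → Q

HUQ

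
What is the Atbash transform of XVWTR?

X(23) → C(2)
V(21) → E(4)
W(22) → D(3)
T(19) → G(6)
R(17) → I(8)

CEDGI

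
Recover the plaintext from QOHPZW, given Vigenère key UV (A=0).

WTNUFB

Repeat the key across the ciphertext: UVUVUV
Q(16)−U(20): -4≡22 → W
O(14)−V(21): -7≡19 → T
H(7)−U(20): -13≡13 → N
P(15)−V(21): -6≡20 → U
Z(25)−U(20): 5 → F
W(22)−V(21): 1 → B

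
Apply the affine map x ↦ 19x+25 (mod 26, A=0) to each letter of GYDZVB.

G(6): 19·6+25=139≡9 → J
Y(24): 19·24+25=481≡13 → N
D(3): 19·3+25=82≡4 → E
Z(25): 19·25+25=500≡6 → G
V(21): 19·21+25=424≡8 → I
B(1): 19·1+25=44≡18 → S

JNEGIS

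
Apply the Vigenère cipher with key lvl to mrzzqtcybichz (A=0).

xmkklentmtxsk

Repeat the key across the message: lvllvllvllvll
m(12)+l(11): 23 → x
r(17)+v(21): 38≡12 → m
z(25)+l(11): 36≡10 → k
z(25)+l(11): 36≡10 → k
q(16)+v(21): 37≡11 → l
t(19)+l(11): 30≡4 → e
c(2)+l(11): 13 → n
y(24)+v(21): 45≡19 → t
b(1)+l(11): 12 → m
i(8)+l(11): 19 → t
c(2)+v(21): 23 → x
h(7)+l(11): 18 → s
z(25)+l(11): 36≡10 → k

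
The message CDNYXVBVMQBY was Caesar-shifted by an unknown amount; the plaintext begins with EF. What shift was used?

24

From the crib: C(2)−E(4)=-2≡24, so the shift is 24.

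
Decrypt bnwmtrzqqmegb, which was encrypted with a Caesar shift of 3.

b(1): 1−3=-2≡24 → y
n(13): 13−3=10 → k
w(22): 22−3=19 → t
m(12): 12−3=9 → j
t(19): 19−3=16 → q
r(17): 17−3=14 → o
z(25): 25−3=22 → w
q(16): 16−3=13 → n
q(16): 16−3=13 → n
m(12): 12−3=9 → j
e(4): 4−3=1 → b
g(6): 6−3=3 → d
b(1): 1−3=-2≡24 → y

yktjqownnjbdy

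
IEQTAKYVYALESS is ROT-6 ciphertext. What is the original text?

CYKNUESPSUFYMM

I(8): 8−6=2 → C
E(4): 4−6=-2≡24 → Y
Q(16): 16−6=10 → K
T(19): 19−6=13 → N
A(0): 0−6=-6≡20 → U
K(10): 10−6=4 → E
Y(24): 24−6=18 → S
V(21): 21−6=15 → P
Y(24): 24−6=18 → S
A(0): 0−6=-6≡20 → U
L(11): 11−6=5 → F
E(4): 4−6=-2≡24 → Y
S(18): 18−6=12 → M
S(18): 18−6=12 → M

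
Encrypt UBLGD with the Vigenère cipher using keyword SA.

MBDGV

Repeat the key across the message: SASAS
U(20)+S(18): 38≡12 → M
B(1)+A(0): 1 → B
L(11)+S(18): 29≡3 → D
G(6)+A(0): 6 → G
D(3)+S(18): 21 → V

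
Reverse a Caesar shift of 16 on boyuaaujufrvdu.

b(1): 1−16=-15≡11 → l
o(14): 14−16=-2≡24 → y
y(24): 24−16=8 → i
u(20): 20−16=4 → e
a(0): 0−16=-16≡10 → k
a(0): 0−16=-16≡10 → k
u(20): 20−16=4 → e
j(9): 9−16=-7≡19 → t
u(20): 20−16=4 → e
f(5): 5−16=-11≡15 → p
r(17): 17−16=1 → b
v(21): 21−16=5 → f
d(3): 3−16=-13≡13 → n
u(20): 20−16=4 → e

lyiekketepbfne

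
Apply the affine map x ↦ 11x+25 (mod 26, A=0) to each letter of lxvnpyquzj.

l(11): 11·11+25=146≡16 → q
x(23): 11·23+25=278≡18 → s
v(21): 11·21+25=256≡22 → w
n(13): 11·13+25=168≡12 → m
p(15): 11·15+25=190≡8 → i
y(24): 11·24+25=289≡3 → d
q(16): 11·16+25=201≡19 → t
u(20): 11·20+25=245≡11 → l
z(25): 11·25+25=300≡14 → o
j(9): 11·9+25=124≡20 → u

qswmidtlou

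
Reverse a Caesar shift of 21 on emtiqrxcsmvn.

e(4): 4−21=-17≡9 → j
m(12): 12−21=-9≡17 → r
t(19): 19−21=-2≡24 → y
i(8): 8−21=-13≡13 → n
q(16): 16−21=-5≡21 → v
r(17): 17−21=-4≡22 → w
x(23): 23−21=2 → c
c(2): 2−21=-19≡7 → h
s(18): 18−21=-3≡23 → x
m(12): 12−21=-9≡17 → r
v(21): 21−21=0 → a
n(13): 13−21=-8≡18 → s

jrynvwchxras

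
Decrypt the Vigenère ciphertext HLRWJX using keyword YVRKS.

JQAMRZ

Repeat the key across the ciphertext: YVRKSY
H(7)−Y(24): -17≡9 → J
L(11)−V(21): -10≡16 → Q
R(17)−R(17): 0 → A
W(22)−K(10): 12 → M
J(9)−S(18): -9≡17 → R
X(23)−Y(24): -1≡25 → Z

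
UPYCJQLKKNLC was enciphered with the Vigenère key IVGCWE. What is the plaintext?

MUSANMDPELPY

Repeat the key across the ciphertext: IVGCWEIVGCWE
U(20)−I(8): 12 → M
P(15)−V(21): -6≡20 → U
Y(24)−G(6): 18 → S
C(2)−C(2): 0 → A
J(9)−W(22): -13≡13 → N
Q(16)−E(4): 12 → M
L(11)−I(8): 3 → D
K(10)−V(21): -11≡15 → P
K(10)−G(6): 4 → E
N(13)−C(2): 11 → L
L(11)−W(22): -11≡15 → P
C(2)−E(4): -2≡24 → Y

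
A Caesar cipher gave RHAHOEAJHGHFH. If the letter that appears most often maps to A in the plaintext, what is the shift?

7

The most frequent ciphertext letter is H (appears 5 times).
H is position 7; A is position 0.
Shift = 7.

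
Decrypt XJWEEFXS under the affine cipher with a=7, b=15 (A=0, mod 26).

QOBRRGQT

The inverse of 7 mod 26 is 15, since 7·15=105≡1. Apply D(y)=15·(y−15) mod 26:
X(23): 15·(23−15)=120≡16 → Q
J(9): 15·(9−15)=-90≡14 → O
W(22): 15·(22−15)=105≡1 → B
E(4): 15·(4−15)=-165≡17 → R
E(4): 15·(4−15)=-165≡17 → R
F(5): 15·(5−15)=-150≡6 → G
X(23): 15·(23−15)=120≡16 → Q
S(18): 15·(18−15)=45≡19 → T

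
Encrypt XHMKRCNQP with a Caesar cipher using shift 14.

LVAYFQBED

X(23): 23+14=37≡11 → L
H(7): 7+14=21 → V
M(12): 12+14=26≡0 → A
K(10): 10+14=24 → Y
R(17): 17+14=31≡5 → F
C(2): 2+14=16 → Q
N(13): 13+14=27≡1 → B
Q(16): 16+14=30≡4 → E
P(15): 15+14=29≡3 → D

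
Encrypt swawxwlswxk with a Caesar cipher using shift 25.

s(18): 18+25=43≡17 → r
w(22): 22+25=47≡21 → v
a(0): 0+25=25 → z
w(22): 22+25=47≡21 → v
x(23): 23+25=48≡22 → w
w(22): 22+25=47≡21 → v
l(11): 11+25=36≡10 → k
s(18): 18+25=43≡17 → r
w(22): 22+25=47≡21 → v
x(23): 23+25=48≡22 → w
k(10): 10+25=35≡9 → j

rvzvwvkrvwj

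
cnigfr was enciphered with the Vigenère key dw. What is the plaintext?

zrfkcv

Repeat the key across the ciphertext: dwdwdw
c(2)−d(3): -1≡25 → z
n(13)−w(22): -9≡17 → r
i(8)−d(3): 5 → f
g(6)−w(22): -16≡10 → k
f(5)−d(3): 2 → c
r(17)−w(22): -5≡21 → v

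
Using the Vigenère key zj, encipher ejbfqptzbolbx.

Repeat the key across the message: zjzjzjzjzjzjz
e(4)+z(25): 29≡3 → d
j(9)+j(9): 18 → s
b(1)+z(25): 26≡0 → a
f(5)+j(9): 14 → o
q(16)+z(25): 41≡15 → p
p(15)+j(9): 24 → y
t(19)+z(25): 44≡18 → s
z(25)+j(9): 34≡8 → i
b(1)+z(25): 26≡0 → a
o(14)+j(9): 23 → x
l(11)+z(25): 36≡10 → k
b(1)+j(9): 10 → k
x(23)+z(25): 48≡22 → w

dsaopysiaxkkw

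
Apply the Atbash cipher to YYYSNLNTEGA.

BBBHMOMGVTZ

Y(24) → B(1)
Y(24) → B(1)
Y(24) → B(1)
S(18) → H(7)
N(13) → M(12)
L(11) → O(14)
N(13) → M(12)
T(19) → G(6)
E(4) → V(21)
G(6) → T(19)
A(0) → Z(25)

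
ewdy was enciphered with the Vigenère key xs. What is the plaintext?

hegg

Repeat the key across the ciphertext: xsxs
e(4)−x(23): -19≡7 → h
w(22)−s(18): 4 → e
d(3)−x(23): -20≡6 → g
y(24)−s(18): 6 → g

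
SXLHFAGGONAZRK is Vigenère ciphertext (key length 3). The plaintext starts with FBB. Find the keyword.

Subtract each crib letter from the matching ciphertext letter (mod 26):
S(18)−F(5)=13 → N
X(23)−B(1)=22 → W
L(11)−B(1)=10 → K

NWK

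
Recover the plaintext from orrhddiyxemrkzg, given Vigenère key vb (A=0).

Repeat the key across the ciphertext: vbvbvbvbvbvbvbv
o(14)−v(21): -7≡19 → t
r(17)−b(1): 16 → q
r(17)−v(21): -4≡22 → w
h(7)−b(1): 6 → g
d(3)−v(21): -18≡8 → i
d(3)−b(1): 2 → c
i(8)−v(21): -13≡13 → n
y(24)−b(1): 23 → x
x(23)−v(21): 2 → c
e(4)−b(1): 3 → d
m(12)−v(21): -9≡17 → r
r(17)−b(1): 16 → q
k(10)−v(21): -11≡15 → p
z(25)−b(1): 24 → y
g(6)−v(21): -15≡11 → l

tqwgicnxcdrqpyl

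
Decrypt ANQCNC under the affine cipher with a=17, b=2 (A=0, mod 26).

GTKATA

The inverse of 17 mod 26 is 23, since 17·23=391≡1. Apply D(y)=23·(y−2) mod 26:
A(0): 23·(0−2)=-46≡6 → G
N(13): 23·(13−2)=253≡19 → T
Q(16): 23·(16−2)=322≡10 → K
C(2): 23·(2−2)=0 → A
N(13): 23·(13−2)=253≡19 → T
C(2): 23·(2−2)=0 → A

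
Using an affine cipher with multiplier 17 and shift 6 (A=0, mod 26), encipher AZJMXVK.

GPDCHZU

A(0): 17·0+6=6 → G
Z(25): 17·25+6=431≡15 → P
J(9): 17·9+6=159≡3 → D
M(12): 17·12+6=210≡2 → C
X(23): 17·23+6=397≡7 → H
V(21): 17·21+6=363≡25 → Z
K(10): 17·10+6=176≡20 → U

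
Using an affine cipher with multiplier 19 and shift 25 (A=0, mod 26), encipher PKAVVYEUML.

P(15): 19·15+25=310≡24 → Y
K(10): 19·10+25=215≡7 → H
A(0): 19·0+25=25 → Z
V(21): 19·21+25=424≡8 → I
V(21): 19·21+25=424≡8 → I
Y(24): 19·24+25=481≡13 → N
E(4): 19·4+25=101≡23 → X
U(20): 19·20+25=405≡15 → P
M(12): 19·12+25=253≡19 → T
L(11): 19·11+25=234≡0 → A

YHZIINXPTA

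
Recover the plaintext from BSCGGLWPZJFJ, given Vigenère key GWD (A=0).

VWZAKIQTWDJG

Repeat the key across the ciphertext: GWDGWDGWDGWD
B(1)−G(6): -5≡21 → V
S(18)−W(22): -4≡22 → W
C(2)−D(3): -1≡25 → Z
G(6)−G(6): 0 → A
G(6)−W(22): -16≡10 → K
L(11)−D(3): 8 → I
W(22)−G(6): 16 → Q
P(15)−W(22): -7≡19 → T
Z(25)−D(3): 22 → W
J(9)−G(6): 3 → D
F(5)−W(22): -17≡9 → J
J(9)−D(3): 6 → G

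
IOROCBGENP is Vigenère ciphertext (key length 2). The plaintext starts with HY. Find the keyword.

BQ

Subtract each crib letter from the matching ciphertext letter (mod 26):
I(8)−H(7)=1 → B
O(14)−Y(24)=-10≡16 → Q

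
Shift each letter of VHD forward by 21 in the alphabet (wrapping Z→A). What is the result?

V(21): 21+21=42≡16 → Q
H(7): 7+21=28≡2 → C
D(3): 3+21=24 → Y

QCY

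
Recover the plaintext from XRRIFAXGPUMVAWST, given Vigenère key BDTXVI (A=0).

WOYLKSWDWXRNZTZW

Repeat the key across the ciphertext: BDTXVIBDTXVIBDTX
X(23)−B(1): 22 → W
R(17)−D(3): 14 → O
R(17)−T(19): -2≡24 → Y
I(8)−X(23): -15≡11 → L
F(5)−V(21): -16≡10 → K
A(0)−I(8): -8≡18 → S
X(23)−B(1): 22 → W
G(6)−D(3): 3 → D
P(15)−T(19): -4≡22 → W
U(20)−X(23): -3≡23 → X
M(12)−V(21): -9≡17 → R
V(21)−I(8): 13 → N
A(0)−B(1): -1≡25 → Z
W(22)−D(3): 19 → T
S(18)−T(19): -1≡25 → Z
T(19)−X(23): -4≡22 → W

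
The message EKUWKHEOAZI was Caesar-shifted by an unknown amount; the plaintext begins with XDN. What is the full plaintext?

XDNPDAXHTSB

From the crib: E(4)−X(23)=-19≡7, so the shift is 7.
Subtract 7 from each ciphertext letter:
E(4): 4−7=-3≡23 → X
K(10): 10−7=3 → D
U(20): 20−7=13 → N
W(22): 22−7=15 → P
K(10): 10−7=3 → D
H(7): 7−7=0 → A
E(4): 4−7=-3≡23 → X
O(14): 14−7=7 → H
A(0): 0−7=-7≡19 → T
Z(25): 25−7=18 → S
I(8): 8−7=1 → B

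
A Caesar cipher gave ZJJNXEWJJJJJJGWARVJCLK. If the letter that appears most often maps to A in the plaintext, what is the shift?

9

The most frequent ciphertext letter is J (appears 9 times).
J is position 9; A is position 0.
Shift = 9.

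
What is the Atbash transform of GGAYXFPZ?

G(6) → T(19)
G(6) → T(19)
A(0) → Z(25)
Y(24) → B(1)
X(23) → C(2)
F(5) → U(20)
P(15) → K(10)
Z(25) → A(0)

TTZBCUKA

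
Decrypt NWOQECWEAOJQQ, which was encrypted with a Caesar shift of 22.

N(13): 13−22=-9≡17 → R
W(22): 22−22=0 → A
O(14): 14−22=-8≡18 → S
Q(16): 16−22=-6≡20 → U
E(4): 4−22=-18≡8 → I
C(2): 2−22=-20≡6 → G
W(22): 22−22=0 → A
E(4): 4−22=-18≡8 → I
A(0): 0−22=-22≡4 → E
O(14): 14−22=-8≡18 → S
J(9): 9−22=-13≡13 → N
Q(16): 16−22=-6≡20 → U
Q(16): 16−22=-6≡20 → U

RASUIGAIESNUU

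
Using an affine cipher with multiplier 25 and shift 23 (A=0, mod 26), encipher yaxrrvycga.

zxaggczvrx

y(24): 25·24+23=623≡25 → z
a(0): 25·0+23=23 → x
x(23): 25·23+23=598≡0 → a
r(17): 25·17+23=448≡6 → g
r(17): 25·17+23=448≡6 → g
v(21): 25·21+23=548≡2 → c
y(24): 25·24+23=623≡25 → z
c(2): 25·2+23=73≡21 → v
g(6): 25·6+23=173≡17 → r
a(0): 25·0+23=23 → x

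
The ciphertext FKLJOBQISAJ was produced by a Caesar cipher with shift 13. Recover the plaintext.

SXYWBODVFNW

F(5): 5−13=-8≡18 → S
K(10): 10−13=-3≡23 → X
L(11): 11−13=-2≡24 → Y
J(9): 9−13=-4≡22 → W
O(14): 14−13=1 → B
B(1): 1−13=-12≡14 → O
Q(16): 16−13=3 → D
I(8): 8−13=-5≡21 → V
S(18): 18−13=5 → F
A(0): 0−13=-13≡13 → N
J(9): 9−13=-4≡22 → W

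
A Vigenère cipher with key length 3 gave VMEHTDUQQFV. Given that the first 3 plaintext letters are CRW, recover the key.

Subtract each crib letter from the matching ciphertext letter (mod 26):
V(21)−C(2)=19 → T
M(12)−R(17)=-5≡21 → V
E(4)−W(22)=-18≡8 → I

TVI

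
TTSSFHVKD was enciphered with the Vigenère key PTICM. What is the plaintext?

Repeat the key across the ciphertext: PTICMPTIC
T(19)−P(15): 4 → E
T(19)−T(19): 0 → A
S(18)−I(8): 10 → K
S(18)−C(2): 16 → Q
F(5)−M(12): -7≡19 → T
H(7)−P(15): -8≡18 → S
V(21)−T(19): 2 → C
K(10)−I(8): 2 → C
D(3)−C(2): 1 → B

EAKQTSCCB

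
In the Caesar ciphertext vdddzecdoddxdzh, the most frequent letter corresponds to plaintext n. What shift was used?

The most frequent ciphertext letter is d (appears 7 times).
d is position 3; n is position 13.
Shift = -10≡16.

16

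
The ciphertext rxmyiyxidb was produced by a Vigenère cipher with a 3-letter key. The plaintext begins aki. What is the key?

Subtract each crib letter from the matching ciphertext letter (mod 26):
r(17)−a(0)=17 → r
x(23)−k(10)=13 → n
m(12)−i(8)=4 → e

rne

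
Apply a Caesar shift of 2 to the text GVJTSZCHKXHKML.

IXLVUBEJMZJMON

G(6): 6+2=8 → I
V(21): 21+2=23 → X
J(9): 9+2=11 → L
T(19): 19+2=21 → V
S(18): 18+2=20 → U
Z(25): 25+2=27≡1 → B
C(2): 2+2=4 → E
H(7): 7+2=9 → J
K(10): 10+2=12 → M
X(23): 23+2=25 → Z
H(7): 7+2=9 → J
K(10): 10+2=12 → M
M(12): 12+2=14 → O
L(11): 11+2=13 → N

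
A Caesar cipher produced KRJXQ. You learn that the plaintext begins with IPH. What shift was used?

From the crib: K(10)−I(8)=2, so the shift is 2.

2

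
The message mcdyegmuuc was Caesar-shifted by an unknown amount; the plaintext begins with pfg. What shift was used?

From the crib: m(12)−p(15)=-3≡23, so the shift is 23.

23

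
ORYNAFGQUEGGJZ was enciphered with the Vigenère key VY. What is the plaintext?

TTDPFHLSZGLIOB

Repeat the key across the ciphertext: VYVYVYVYVYVYVY
O(14)−V(21): -7≡19 → T
R(17)−Y(24): -7≡19 → T
Y(24)−V(21): 3 → D
N(13)−Y(24): -11≡15 → P
A(0)−V(21): -21≡5 → F
F(5)−Y(24): -19≡7 → H
G(6)−V(21): -15≡11 → L
Q(16)−Y(24): -8≡18 → S
U(20)−V(21): -1≡25 → Z
E(4)−Y(24): -20≡6 → G
G(6)−V(21): -15≡11 → L
G(6)−Y(24): -18≡8 → I
J(9)−V(21): -12≡14 → O
Z(25)−Y(24): 1 → B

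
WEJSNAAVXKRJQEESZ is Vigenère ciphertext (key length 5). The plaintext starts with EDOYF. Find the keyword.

Subtract each crib letter from the matching ciphertext letter (mod 26):
W(22)−E(4)=18 → S
E(4)−D(3)=1 → B
J(9)−O(14)=-5≡21 → V
S(18)−Y(24)=-6≡20 → U
N(13)−F(5)=8 → I

SBVUI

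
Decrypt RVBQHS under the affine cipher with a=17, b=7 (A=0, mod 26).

The inverse of 17 mod 26 is 23, since 17·23=391≡1. Apply D(y)=23·(y−7) mod 26:
R(17): 23·(17−7)=230≡22 → W
V(21): 23·(21−7)=322≡10 → K
B(1): 23·(1−7)=-138≡18 → S
Q(16): 23·(16−7)=207≡25 → Z
H(7): 23·(7−7)=0 → A
S(18): 23·(18−7)=253≡19 → T

WKSZAT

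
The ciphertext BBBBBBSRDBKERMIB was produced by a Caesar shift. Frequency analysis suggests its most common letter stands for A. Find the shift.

The most frequent ciphertext letter is B (appears 8 times).
B is position 1; A is position 0.
Shift = 1.

1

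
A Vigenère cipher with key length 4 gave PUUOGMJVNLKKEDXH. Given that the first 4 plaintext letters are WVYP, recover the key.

TZWZ

Subtract each crib letter from the matching ciphertext letter (mod 26):
P(15)−W(22)=-7≡19 → T
U(20)−V(21)=-1≡25 → Z
U(20)−Y(24)=-4≡22 → W
O(14)−P(15)=-1≡25 → Z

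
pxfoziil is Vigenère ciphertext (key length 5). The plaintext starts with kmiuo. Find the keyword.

Subtract each crib letter from the matching ciphertext letter (mod 26):
p(15)−k(10)=5 → f
x(23)−m(12)=11 → l
f(5)−i(8)=-3≡23 → x
o(14)−u(20)=-6≡20 → u
z(25)−o(14)=11 → l

flxul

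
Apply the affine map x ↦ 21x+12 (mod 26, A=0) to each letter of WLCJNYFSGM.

GJCTZWNAIE

W(22): 21·22+12=474≡6 → G
L(11): 21·11+12=243≡9 → J
C(2): 21·2+12=54≡2 → C
J(9): 21·9+12=201≡19 → T
N(13): 21·13+12=285≡25 → Z
Y(24): 21·24+12=516≡22 → W
F(5): 21·5+12=117≡13 → N
S(18): 21·18+12=390≡0 → A
G(6): 21·6+12=138≡8 → I
M(12): 21·12+12=264≡4 → E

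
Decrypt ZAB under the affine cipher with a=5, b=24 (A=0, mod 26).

VQL

The inverse of 5 mod 26 is 21, since 5·21=105≡1. Apply D(y)=21·(y−24) mod 26:
Z(25): 21·(25−24)=21 → V
A(0): 21·(0−24)=-504≡16 → Q
B(1): 21·(1−24)=-483≡11 → L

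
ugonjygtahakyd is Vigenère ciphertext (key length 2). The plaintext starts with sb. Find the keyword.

cf

Subtract each crib letter from the matching ciphertext letter (mod 26):
u(20)−s(18)=2 → c
g(6)−b(1)=5 → f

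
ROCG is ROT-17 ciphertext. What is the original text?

R(17): 17−17=0 → A
O(14): 14−17=-3≡23 → X
C(2): 2−17=-15≡11 → L
G(6): 6−17=-11≡15 → P

AXLP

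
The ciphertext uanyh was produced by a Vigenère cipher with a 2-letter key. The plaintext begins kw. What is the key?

ke

Subtract each crib letter from the matching ciphertext letter (mod 26):
u(20)−k(10)=10 → k
a(0)−w(22)=-22≡4 → e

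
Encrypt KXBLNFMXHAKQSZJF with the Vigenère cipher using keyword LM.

VJMXYRXJSMVCDLUR

Repeat the key across the message: LMLMLMLMLMLMLMLM
K(10)+L(11): 21 → V
X(23)+M(12): 35≡9 → J
B(1)+L(11): 12 → M
L(11)+M(12): 23 → X
N(13)+L(11): 24 → Y
F(5)+M(12): 17 → R
M(12)+L(11): 23 → X
X(23)+M(12): 35≡9 → J
H(7)+L(11): 18 → S
A(0)+M(12): 12 → M
K(10)+L(11): 21 → V
Q(16)+M(12): 28≡2 → C
S(18)+L(11): 29≡3 → D
Z(25)+M(12): 37≡11 → L
J(9)+L(11): 20 → U
F(5)+M(12): 17 → R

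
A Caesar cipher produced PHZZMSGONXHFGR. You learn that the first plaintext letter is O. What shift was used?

1

From the crib: P(15)−O(14)=1, so the shift is 1.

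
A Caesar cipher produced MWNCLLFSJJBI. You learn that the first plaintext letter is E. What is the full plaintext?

From the crib: M(12)−E(4)=8, so the shift is 8.
Subtract 8 from each ciphertext letter:
M(12): 12−8=4 → E
W(22): 22−8=14 → O
N(13): 13−8=5 → F
C(2): 2−8=-6≡20 → U
L(11): 11−8=3 → D
L(11): 11−8=3 → D
F(5): 5−8=-3≡23 → X
S(18): 18−8=10 → K
J(9): 9−8=1 → B
J(9): 9−8=1 → B
B(1): 1−8=-7≡19 → T
I(8): 8−8=0 → A

EOFUDDXKBBTA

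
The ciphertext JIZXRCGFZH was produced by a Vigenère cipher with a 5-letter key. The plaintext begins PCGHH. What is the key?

Subtract each crib letter from the matching ciphertext letter (mod 26):
J(9)−P(15)=-6≡20 → U
I(8)−C(2)=6 → G
Z(25)−G(6)=19 → T
X(23)−H(7)=16 → Q
R(17)−H(7)=10 → K

UGTQK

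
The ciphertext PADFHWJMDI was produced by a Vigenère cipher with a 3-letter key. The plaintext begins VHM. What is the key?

Subtract each crib letter from the matching ciphertext letter (mod 26):
P(15)−V(21)=-6≡20 → U
A(0)−H(7)=-7≡19 → T
D(3)−M(12)=-9≡17 → R

UTR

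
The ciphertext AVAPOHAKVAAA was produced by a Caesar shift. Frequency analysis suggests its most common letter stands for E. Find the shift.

The most frequent ciphertext letter is A (appears 6 times).
A is position 0; E is position 4.
Shift = -4≡22.

22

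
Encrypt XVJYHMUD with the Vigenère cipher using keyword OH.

Repeat the key across the message: OHOHOHOH
X(23)+O(14): 37≡11 → L
V(21)+H(7): 28≡2 → C
J(9)+O(14): 23 → X
Y(24)+H(7): 31≡5 → F
H(7)+O(14): 21 → V
M(12)+H(7): 19 → T
U(20)+O(14): 34≡8 → I
D(3)+H(7): 10 → K

LCXFVTIK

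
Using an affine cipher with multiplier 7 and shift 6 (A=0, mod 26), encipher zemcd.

z(25): 7·25+6=181≡25 → z
e(4): 7·4+6=34≡8 → i
m(12): 7·12+6=90≡12 → m
c(2): 7·2+6=20 → u
d(3): 7·3+6=27≡1 → b

zimub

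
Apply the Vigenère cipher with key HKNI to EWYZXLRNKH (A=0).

Repeat the key across the message: HKNIHKNIHK
E(4)+H(7): 11 → L
W(22)+K(10): 32≡6 → G
Y(24)+N(13): 37≡11 → L
Z(25)+I(8): 33≡7 → H
X(23)+H(7): 30≡4 → E
L(11)+K(10): 21 → V
R(17)+N(13): 30≡4 → E
N(13)+I(8): 21 → V
K(10)+H(7): 17 → R
H(7)+K(10): 17 → R

LGLHEVEVRR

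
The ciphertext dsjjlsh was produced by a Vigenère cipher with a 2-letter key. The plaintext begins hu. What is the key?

wy

Subtract each crib letter from the matching ciphertext letter (mod 26):
d(3)−h(7)=-4≡22 → w
s(18)−u(20)=-2≡24 → y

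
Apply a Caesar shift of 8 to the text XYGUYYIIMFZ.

FGOCGGQQUNH

X(23): 23+8=31≡5 → F
Y(24): 24+8=32≡6 → G
G(6): 6+8=14 → O
U(20): 20+8=28≡2 → C
Y(24): 24+8=32≡6 → G
Y(24): 24+8=32≡6 → G
I(8): 8+8=16 → Q
I(8): 8+8=16 → Q
M(12): 12+8=20 → U
F(5): 5+8=13 → N
Z(25): 25+8=33≡7 → H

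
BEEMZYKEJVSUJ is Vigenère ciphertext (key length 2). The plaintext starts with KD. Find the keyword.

RB

Subtract each crib letter from the matching ciphertext letter (mod 26):
B(1)−K(10)=-9≡17 → R
E(4)−D(3)=1 → B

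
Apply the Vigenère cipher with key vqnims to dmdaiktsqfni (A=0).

Repeat the key across the message: vqnimsvqnims
d(3)+v(21): 24 → y
m(12)+q(16): 28≡2 → c
d(3)+n(13): 16 → q
a(0)+i(8): 8 → i
i(8)+m(12): 20 → u
k(10)+s(18): 28≡2 → c
t(19)+v(21): 40≡14 → o
s(18)+q(16): 34≡8 → i
q(16)+n(13): 29≡3 → d
f(5)+i(8): 13 → n
n(13)+m(12): 25 → z
i(8)+s(18): 26≡0 → a

ycqiucoidnza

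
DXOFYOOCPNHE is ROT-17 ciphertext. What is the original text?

D(3): 3−17=-14≡12 → M
X(23): 23−17=6 → G
O(14): 14−17=-3≡23 → X
F(5): 5−17=-12≡14 → O
Y(24): 24−17=7 → H
O(14): 14−17=-3≡23 → X
O(14): 14−17=-3≡23 → X
C(2): 2−17=-15≡11 → L
P(15): 15−17=-2≡24 → Y
N(13): 13−17=-4≡22 → W
H(7): 7−17=-10≡16 → Q
E(4): 4−17=-13≡13 → N

MGXOHXXLYWQN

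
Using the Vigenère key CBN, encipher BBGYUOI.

Repeat the key across the message: CBNCBNC
B(1)+C(2): 3 → D
B(1)+B(1): 2 → C
G(6)+N(13): 19 → T
Y(24)+C(2): 26≡0 → A
U(20)+B(1): 21 → V
O(14)+N(13): 27≡1 → B
I(8)+C(2): 10 → K

DCTAVBK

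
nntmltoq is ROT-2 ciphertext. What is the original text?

llrkjrmo

n(13): 13−2=11 → l
n(13): 13−2=11 → l
t(19): 19−2=17 → r
m(12): 12−2=10 → k
l(11): 11−2=9 → j
t(19): 19−2=17 → r
o(14): 14−2=12 → m
q(16): 16−2=14 → o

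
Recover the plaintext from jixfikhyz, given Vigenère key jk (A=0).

ayovzayoq

Repeat the key across the ciphertext: jkjkjkjkj
j(9)−j(9): 0 → a
i(8)−k(10): -2≡24 → y
x(23)−j(9): 14 → o
f(5)−k(10): -5≡21 → v
i(8)−j(9): -1≡25 → z
k(10)−k(10): 0 → a
h(7)−j(9): -2≡24 → y
y(24)−k(10): 14 → o
z(25)−j(9): 16 → q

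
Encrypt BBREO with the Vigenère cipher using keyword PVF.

QWWTJ

Repeat the key across the message: PVFPV
B(1)+P(15): 16 → Q
B(1)+V(21): 22 → W
R(17)+F(5): 22 → W
E(4)+P(15): 19 → T
O(14)+V(21): 35≡9 → J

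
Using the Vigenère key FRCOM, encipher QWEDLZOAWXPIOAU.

VNGRXEFCKJUZQOG

Repeat the key across the message: FRCOMFRCOMFRCOM
Q(16)+F(5): 21 → V
W(22)+R(17): 39≡13 → N
E(4)+C(2): 6 → G
D(3)+O(14): 17 → R
L(11)+M(12): 23 → X
Z(25)+F(5): 30≡4 → E
O(14)+R(17): 31≡5 → F
A(0)+C(2): 2 → C
W(22)+O(14): 36≡10 → K
X(23)+M(12): 35≡9 → J
P(15)+F(5): 20 → U
I(8)+R(17): 25 → Z
O(14)+C(2): 16 → Q
A(0)+O(14): 14 → O
U(20)+M(12): 32≡6 → G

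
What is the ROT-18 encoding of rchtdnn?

juzlvff

r(17): 17+18=35≡9 → j
c(2): 2+18=20 → u
h(7): 7+18=25 → z
t(19): 19+18=37≡11 → l
d(3): 3+18=21 → v
n(13): 13+18=31≡5 → f
n(13): 13+18=31≡5 → f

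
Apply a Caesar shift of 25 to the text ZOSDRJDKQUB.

Z(25): 25+25=50≡24 → Y
O(14): 14+25=39≡13 → N
S(18): 18+25=43≡17 → R
D(3): 3+25=28≡2 → C
R(17): 17+25=42≡16 → Q
J(9): 9+25=34≡8 → I
D(3): 3+25=28≡2 → C
K(10): 10+25=35≡9 → J
Q(16): 16+25=41≡15 → P
U(20): 20+25=45≡19 → T
B(1): 1+25=26≡0 → A

YNRCQICJPTA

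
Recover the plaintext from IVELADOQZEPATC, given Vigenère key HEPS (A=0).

BRPTTZZYSAAIMY

Repeat the key across the ciphertext: HEPSHEPSHEPSHE
I(8)−H(7): 1 → B
V(21)−E(4): 17 → R
E(4)−P(15): -11≡15 → P
L(11)−S(18): -7≡19 → T
A(0)−H(7): -7≡19 → T
D(3)−E(4): -1≡25 → Z
O(14)−P(15): -1≡25 → Z
Q(16)−S(18): -2≡24 → Y
Z(25)−H(7): 18 → S
E(4)−E(4): 0 → A
P(15)−P(15): 0 → A
A(0)−S(18): -18≡8 → I
T(19)−H(7): 12 → M
C(2)−E(4): -2≡24 → Y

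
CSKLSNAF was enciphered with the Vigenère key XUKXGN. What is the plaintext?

FYAOMADL

Repeat the key across the ciphertext: XUKXGNXU
C(2)−X(23): -21≡5 → F
S(18)−U(20): -2≡24 → Y
K(10)−K(10): 0 → A
L(11)−X(23): -12≡14 → O
S(18)−G(6): 12 → M
N(13)−N(13): 0 → A
A(0)−X(23): -23≡3 → D
F(5)−U(20): -15≡11 → L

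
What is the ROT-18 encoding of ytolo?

qlgdg

y(24): 24+18=42≡16 → q
t(19): 19+18=37≡11 → l
o(14): 14+18=32≡6 → g
l(11): 11+18=29≡3 → d
o(14): 14+18=32≡6 → g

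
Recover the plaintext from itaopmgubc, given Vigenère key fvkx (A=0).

Repeat the key across the ciphertext: fvkxfvkxfv
i(8)−f(5): 3 → d
t(19)−v(21): -2≡24 → y
a(0)−k(10): -10≡16 → q
o(14)−x(23): -9≡17 → r
p(15)−f(5): 10 → k
m(12)−v(21): -9≡17 → r
g(6)−k(10): -4≡22 → w
u(20)−x(23): -3≡23 → x
b(1)−f(5): -4≡22 → w
c(2)−v(21): -19≡7 → h

dyqrkrwxwh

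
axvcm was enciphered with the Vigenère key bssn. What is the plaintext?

zfdpl

Repeat the key across the ciphertext: bssnb
a(0)−b(1): -1≡25 → z
x(23)−s(18): 5 → f
v(21)−s(18): 3 → d
c(2)−n(13): -11≡15 → p
m(12)−b(1): 11 → l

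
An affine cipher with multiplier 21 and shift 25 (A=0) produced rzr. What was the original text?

mam

The inverse of 21 mod 26 is 5, since 21·5=105≡1. Apply D(y)=5·(y−25) mod 26:
r(17): 5·(17−25)=-40≡12 → m
z(25): 5·(25−25)=0 → a
r(17): 5·(17−25)=-40≡12 → m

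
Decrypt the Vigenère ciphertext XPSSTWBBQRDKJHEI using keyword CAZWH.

Repeat the key across the ciphertext: CAZWHCAZWHCAZWHC
X(23)−C(2): 21 → V
P(15)−A(0): 15 → P
S(18)−Z(25): -7≡19 → T
S(18)−W(22): -4≡22 → W
T(19)−H(7): 12 → M
W(22)−C(2): 20 → U
B(1)−A(0): 1 → B
B(1)−Z(25): -24≡2 → C
Q(16)−W(22): -6≡20 → U
R(17)−H(7): 10 → K
D(3)−C(2): 1 → B
K(10)−A(0): 10 → K
J(9)−Z(25): -16≡10 → K
H(7)−W(22): -15≡11 → L
E(4)−H(7): -3≡23 → X
I(8)−C(2): 6 → G

VPTWMUBCUKBKKLXG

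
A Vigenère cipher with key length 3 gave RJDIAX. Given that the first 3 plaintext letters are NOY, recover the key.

Subtract each crib letter from the matching ciphertext letter (mod 26):
R(17)−N(13)=4 → E
J(9)−O(14)=-5≡21 → V
D(3)−Y(24)=-21≡5 → F

EVF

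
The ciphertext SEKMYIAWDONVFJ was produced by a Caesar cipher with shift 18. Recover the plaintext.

AMSUGQIELWVDNR

S(18): 18−18=0 → A
E(4): 4−18=-14≡12 → M
K(10): 10−18=-8≡18 → S
M(12): 12−18=-6≡20 → U
Y(24): 24−18=6 → G
I(8): 8−18=-10≡16 → Q
A(0): 0−18=-18≡8 → I
W(22): 22−18=4 → E
D(3): 3−18=-15≡11 → L
O(14): 14−18=-4≡22 → W
N(13): 13−18=-5≡21 → V
V(21): 21−18=3 → D
F(5): 5−18=-13≡13 → N
J(9): 9−18=-9≡17 → R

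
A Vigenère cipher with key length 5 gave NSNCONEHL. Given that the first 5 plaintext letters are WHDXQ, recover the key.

Subtract each crib letter from the matching ciphertext letter (mod 26):
N(13)−W(22)=-9≡17 → R
S(18)−H(7)=11 → L
N(13)−D(3)=10 → K
C(2)−X(23)=-21≡5 → F
O(14)−Q(16)=-2≡24 → Y

RLKFY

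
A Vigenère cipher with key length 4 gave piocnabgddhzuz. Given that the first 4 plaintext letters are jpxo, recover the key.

Subtract each crib letter from the matching ciphertext letter (mod 26):
p(15)−j(9)=6 → g
i(8)−p(15)=-7≡19 → t
o(14)−x(23)=-9≡17 → r
c(2)−o(14)=-12≡14 → o

gtro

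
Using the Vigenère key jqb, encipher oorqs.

Repeat the key across the message: jqbjq
o(14)+j(9): 23 → x
o(14)+q(16): 30≡4 → e
r(17)+b(1): 18 → s
q(16)+j(9): 25 → z
s(18)+q(16): 34≡8 → i

xeszi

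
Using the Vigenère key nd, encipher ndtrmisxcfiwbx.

agguzlfapivzoa

Repeat the key across the message: ndndndndndndnd
n(13)+n(13): 26≡0 → a
d(3)+d(3): 6 → g
t(19)+n(13): 32≡6 → g
r(17)+d(3): 20 → u
m(12)+n(13): 25 → z
i(8)+d(3): 11 → l
s(18)+n(13): 31≡5 → f
x(23)+d(3): 26≡0 → a
c(2)+n(13): 15 → p
f(5)+d(3): 8 → i
i(8)+n(13): 21 → v
w(22)+d(3): 25 → z
b(1)+n(13): 14 → o
x(23)+d(3): 26≡0 → a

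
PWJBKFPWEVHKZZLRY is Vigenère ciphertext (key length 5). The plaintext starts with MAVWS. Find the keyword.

DWOFS

Subtract each crib letter from the matching ciphertext letter (mod 26):
P(15)−M(12)=3 → D
W(22)−A(0)=22 → W
J(9)−V(21)=-12≡14 → O
B(1)−W(22)=-21≡5 → F
K(10)−S(18)=-8≡18 → S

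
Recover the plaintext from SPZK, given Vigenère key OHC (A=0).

EIXW

Repeat the key across the ciphertext: OHCO
S(18)−O(14): 4 → E
P(15)−H(7): 8 → I
Z(25)−C(2): 23 → X
K(10)−O(14): -4≡22 → W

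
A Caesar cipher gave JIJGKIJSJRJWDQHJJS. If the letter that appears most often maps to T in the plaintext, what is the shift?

16

The most frequent ciphertext letter is J (appears 7 times).
J is position 9; T is position 19.
Shift = -10≡16.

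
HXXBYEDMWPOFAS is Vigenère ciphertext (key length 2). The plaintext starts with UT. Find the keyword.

Subtract each crib letter from the matching ciphertext letter (mod 26):
H(7)−U(20)=-13≡13 → N
X(23)−T(19)=4 → E

NE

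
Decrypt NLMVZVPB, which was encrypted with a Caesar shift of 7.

N(13): 13−7=6 → G
L(11): 11−7=4 → E
M(12): 12−7=5 → F
V(21): 21−7=14 → O
Z(25): 25−7=18 → S
V(21): 21−7=14 → O
P(15): 15−7=8 → I
B(1): 1−7=-6≡20 → U

GEFOSOIU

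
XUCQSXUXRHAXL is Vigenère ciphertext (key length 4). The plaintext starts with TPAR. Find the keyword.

Subtract each crib letter from the matching ciphertext letter (mod 26):
X(23)−T(19)=4 → E
U(20)−P(15)=5 → F
C(2)−A(0)=2 → C
Q(16)−R(17)=-1≡25 → Z

EFCZ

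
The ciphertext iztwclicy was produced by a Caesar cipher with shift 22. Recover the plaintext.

mdxagpmgc

i(8): 8−22=-14≡12 → m
z(25): 25−22=3 → d
t(19): 19−22=-3≡23 → x
w(22): 22−22=0 → a
c(2): 2−22=-20≡6 → g
l(11): 11−22=-11≡15 → p
i(8): 8−22=-14≡12 → m
c(2): 2−22=-20≡6 → g
y(24): 24−22=2 → c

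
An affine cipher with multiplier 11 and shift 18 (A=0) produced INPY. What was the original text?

SJVK

The inverse of 11 mod 26 is 19, since 11·19=209≡1. Apply D(y)=19·(y−18) mod 26:
I(8): 19·(8−18)=-190≡18 → S
N(13): 19·(13−18)=-95≡9 → J
P(15): 19·(15−18)=-57≡21 → V
Y(24): 19·(24−18)=114≡10 → K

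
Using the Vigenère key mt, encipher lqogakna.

Repeat the key across the message: mtmtmtmt
l(11)+m(12): 23 → x
q(16)+t(19): 35≡9 → j
o(14)+m(12): 26≡0 → a
g(6)+t(19): 25 → z
a(0)+m(12): 12 → m
k(10)+t(19): 29≡3 → d
n(13)+m(12): 25 → z
a(0)+t(19): 19 → t

xjazmdzt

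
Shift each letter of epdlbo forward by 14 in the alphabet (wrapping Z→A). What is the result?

e(4): 4+14=18 → s
p(15): 15+14=29≡3 → d
d(3): 3+14=17 → r
l(11): 11+14=25 → z
b(1): 1+14=15 → p
o(14): 14+14=28≡2 → c

sdrzpc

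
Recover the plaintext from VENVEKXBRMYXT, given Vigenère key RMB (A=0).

ESMESJGPQVMWC

Repeat the key across the ciphertext: RMBRMBRMBRMBR
V(21)−R(17): 4 → E
E(4)−M(12): -8≡18 → S
N(13)−B(1): 12 → M
V(21)−R(17): 4 → E
E(4)−M(12): -8≡18 → S
K(10)−B(1): 9 → J
X(23)−R(17): 6 → G
B(1)−M(12): -11≡15 → P
R(17)−B(1): 16 → Q
M(12)−R(17): -5≡21 → V
Y(24)−M(12): 12 → M
X(23)−B(1): 22 → W
T(19)−R(17): 2 → C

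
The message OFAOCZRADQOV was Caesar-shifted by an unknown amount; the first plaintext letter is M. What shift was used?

From the crib: O(14)−M(12)=2, so the shift is 2.

2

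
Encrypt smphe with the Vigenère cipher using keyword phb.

htqwl

Repeat the key across the message: phbph
s(18)+p(15): 33≡7 → h
m(12)+h(7): 19 → t
p(15)+b(1): 16 → q
h(7)+p(15): 22 → w
e(4)+h(7): 11 → l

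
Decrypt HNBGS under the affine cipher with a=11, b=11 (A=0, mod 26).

The inverse of 11 mod 26 is 19, since 11·19=209≡1. Apply D(y)=19·(y−11) mod 26:
H(7): 19·(7−11)=-76≡2 → C
N(13): 19·(13−11)=38≡12 → M
B(1): 19·(1−11)=-190≡18 → S
G(6): 19·(6−11)=-95≡9 → J
S(18): 19·(18−11)=133≡3 → D

CMSJD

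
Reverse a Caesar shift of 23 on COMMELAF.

FRPPHODI

C(2): 2−23=-21≡5 → F
O(14): 14−23=-9≡17 → R
M(12): 12−23=-11≡15 → P
M(12): 12−23=-11≡15 → P
E(4): 4−23=-19≡7 → H
L(11): 11−23=-12≡14 → O
A(0): 0−23=-23≡3 → D
F(5): 5−23=-18≡8 → I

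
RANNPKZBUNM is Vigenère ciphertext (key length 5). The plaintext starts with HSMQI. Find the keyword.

KIBXH

Subtract each crib letter from the matching ciphertext letter (mod 26):
R(17)−H(7)=10 → K
A(0)−S(18)=-18≡8 → I
N(13)−M(12)=1 → B
N(13)−Q(16)=-3≡23 → X
P(15)−I(8)=7 → H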